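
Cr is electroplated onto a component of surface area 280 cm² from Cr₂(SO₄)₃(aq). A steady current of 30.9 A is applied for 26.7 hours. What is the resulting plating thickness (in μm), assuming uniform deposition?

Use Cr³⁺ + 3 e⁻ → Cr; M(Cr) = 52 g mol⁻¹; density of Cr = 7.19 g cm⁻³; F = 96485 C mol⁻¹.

2650 μm

Q = I·t = 30.90 × 96120 = 2970000 C; n(e⁻) = 30.78 mol.
n(Cr) = n(e⁻)/3 = 10.26 mol, so m = 10.26 × 52 = 533.6 g.
Volume = m/ρ = 533.6 / 7.19 = 74.21 cm³.
Thickness = V/A = 74.21 / 280 = 0.265 cm = 2650 μm.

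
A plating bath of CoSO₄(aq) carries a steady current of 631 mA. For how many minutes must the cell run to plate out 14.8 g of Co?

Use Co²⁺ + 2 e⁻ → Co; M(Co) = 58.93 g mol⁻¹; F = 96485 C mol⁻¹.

n(Co) = m/M = 14.8 / 58.93 = 0.2511 mol.
Each Co atom requires 2 electrons, so n(e⁻) = 2 × 0.2511 = 0.5023 mol.
Q = n(e⁻)·F = 0.5023 × 96485 = 48460 C.
t = Q/I = 48460 / 0.6310 A = 76800 s = 1280 min.

1280 min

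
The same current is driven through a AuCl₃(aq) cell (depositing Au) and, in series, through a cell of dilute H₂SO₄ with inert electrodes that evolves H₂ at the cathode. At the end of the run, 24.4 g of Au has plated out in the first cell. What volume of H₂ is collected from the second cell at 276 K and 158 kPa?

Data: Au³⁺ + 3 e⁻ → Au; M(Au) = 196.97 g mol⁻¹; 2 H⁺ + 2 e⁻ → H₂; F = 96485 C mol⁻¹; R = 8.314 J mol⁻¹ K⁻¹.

2.70 L

n(Au) = 24.4 / 196.97 = 0.1239 mol, so n(e⁻) = 3 × 0.1239 = 0.3716 mol.
The cells are in series, so the same 0.3716 mol of electrons passes through the second cell.
2 H⁺ + 2 e⁻ → H₂ — 2 mol e⁻ per mol H₂, so n(H₂) = 0.3716/2 = 0.1858 mol.
V = nRT/P = (0.1858 × 8.314 × 276) / (158 × 10³) = 0.00270 m³ = 2.70 L.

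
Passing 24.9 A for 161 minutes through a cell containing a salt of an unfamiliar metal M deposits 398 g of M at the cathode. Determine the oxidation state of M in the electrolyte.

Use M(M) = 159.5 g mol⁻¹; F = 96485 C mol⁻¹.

+1

Q = I·t = 24.90 A × 9660.0 s = 240500 C, so n(e⁻) = 240500/96485 = 2.493 mol.
n(M) deposited = 398 / 159.5 = 2.495 mol.
Electrons per atom = n(e⁻)/n(M) = 2.493 / 2.495 = 0.999 ≈ 1, so the ion is M⁺.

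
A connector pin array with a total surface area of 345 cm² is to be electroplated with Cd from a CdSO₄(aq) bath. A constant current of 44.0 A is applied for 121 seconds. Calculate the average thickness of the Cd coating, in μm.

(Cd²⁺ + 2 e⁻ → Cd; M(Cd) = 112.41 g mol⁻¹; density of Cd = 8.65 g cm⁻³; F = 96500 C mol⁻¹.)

10.4 μm

Q = I·t = 44.00 × 121.00 = 5324 C; n(e⁻) = 0.05517 mol.
n(Cd) = n(e⁻)/2 = 0.02759 mol, so m = 0.02759 × 112.41 = 3.101 g.
Volume = m/ρ = 3.101 / 8.65 = 0.3585 cm³.
Thickness = V/A = 0.3585 / 345 = 0.00104 cm = 10.4 μm.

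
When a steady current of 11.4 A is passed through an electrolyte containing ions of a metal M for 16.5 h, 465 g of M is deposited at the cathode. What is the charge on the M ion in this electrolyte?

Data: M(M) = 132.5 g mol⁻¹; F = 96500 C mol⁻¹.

+2

Q = I·t = 11.40 A × 59400 s = 677200 C, so n(e⁻) = 677200/96500 = 7.017 mol.
n(M) deposited = 465 / 132.5 = 3.509 mol.
Electrons per atom = n(e⁻)/n(M) = 7.017 / 3.509 = 2.00 ≈ 2, so the ion is M²⁺.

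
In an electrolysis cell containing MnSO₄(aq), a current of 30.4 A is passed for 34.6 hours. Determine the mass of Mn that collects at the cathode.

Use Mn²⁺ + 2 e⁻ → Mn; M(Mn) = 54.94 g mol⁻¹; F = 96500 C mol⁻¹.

1080 g

Q = I·t = 30.40 A × 124560 s = 3787000 C.
n(e⁻) = Q/F = 3787000 / 96500 = 39.24 mol.
Mn²⁺ + 2 e⁻ → Mn, so n(Mn) = n(e⁻)/2 = 19.62 mol.
m = n·M = 19.62 × 54.94 = 1080 g.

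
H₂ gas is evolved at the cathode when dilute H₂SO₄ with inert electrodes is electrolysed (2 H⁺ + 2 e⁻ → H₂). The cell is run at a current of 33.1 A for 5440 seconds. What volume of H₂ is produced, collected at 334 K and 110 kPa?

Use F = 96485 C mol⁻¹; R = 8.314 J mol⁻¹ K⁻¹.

23.6 L

Q = I·t = 33.10 A × 5440.0 s = 180100 C.
n(e⁻) = Q/F = 180100 / 96485 = 1.866 mol.
2 electrons are transferred per H₂ molecule, so n(H₂) = 1.866 / 2 = 0.9331 mol.
V = nRT/P = (0.9331 × 8.314 × 334) / (110 × 10³ Pa) = 0.0236 m³ = 23.6 L.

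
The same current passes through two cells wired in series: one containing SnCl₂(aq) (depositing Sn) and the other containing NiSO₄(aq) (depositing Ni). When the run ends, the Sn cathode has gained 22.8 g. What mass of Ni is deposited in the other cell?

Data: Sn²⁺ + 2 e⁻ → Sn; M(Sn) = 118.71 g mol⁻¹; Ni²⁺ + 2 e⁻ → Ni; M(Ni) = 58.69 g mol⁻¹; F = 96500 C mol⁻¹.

11.3 g

n(Sn) = 22.8 / 118.71 = 0.1921 mol.
Since Sn²⁺ + 2 e⁻ → Sn, n(e⁻) passed = 2 × 0.1921 = 0.3841 mol.
Cells in series carry the same charge, so the same 0.3841 mol of electrons passes through cell 2.
Ni²⁺ + 2 e⁻ → Ni, so n(Ni) = 0.3841 / 2 = 0.1921 mol.
m(Ni) = 0.1921 × 58.69 = 11.3 g.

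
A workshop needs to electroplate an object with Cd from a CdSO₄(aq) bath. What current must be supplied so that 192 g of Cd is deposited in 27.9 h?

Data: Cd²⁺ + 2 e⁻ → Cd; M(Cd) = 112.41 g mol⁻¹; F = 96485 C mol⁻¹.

n(Cd) = 192 / 112.41 = 1.708 mol.
n(e⁻) = 2 × 1.708 = 3.416 mol.
Q = n(e⁻)·F = 3.416 × 96485 = 329600 C.
I = Q/t = 329600 / 100440 s = 3.28 A.

3.28 A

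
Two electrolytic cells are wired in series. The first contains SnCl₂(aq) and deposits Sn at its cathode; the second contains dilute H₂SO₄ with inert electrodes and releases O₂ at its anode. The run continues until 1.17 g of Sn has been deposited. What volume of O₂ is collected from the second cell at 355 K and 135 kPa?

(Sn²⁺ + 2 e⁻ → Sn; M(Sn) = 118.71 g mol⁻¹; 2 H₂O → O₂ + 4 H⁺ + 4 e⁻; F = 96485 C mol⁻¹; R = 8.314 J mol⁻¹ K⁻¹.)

n(Sn) = 1.17 / 118.71 = 0.009856 mol, so n(e⁻) = 2 × 0.009856 = 0.01971 mol.
The cells are in series, so the same 0.01971 mol of electrons passes through the second cell.
2 H₂O → O₂ + 4 H⁺ + 4 e⁻ — 4 mol e⁻ per mol O₂, so n(O₂) = 0.01971/4 = 0.004928 mol.
V = nRT/P = (0.004928 × 8.314 × 355) / (135 × 10³) = 1.08 × 10⁻⁴ m³ = 0.108 L.

0.108 L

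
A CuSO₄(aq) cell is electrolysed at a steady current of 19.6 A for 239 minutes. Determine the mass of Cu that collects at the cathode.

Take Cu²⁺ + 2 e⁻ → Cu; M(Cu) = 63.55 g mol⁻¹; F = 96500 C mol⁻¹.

Q = I·t = 19.60 A × 14340 s = 281100 C.
n(e⁻) = Q/F = 281100 / 96500 = 2.913 mol.
Cu²⁺ + 2 e⁻ → Cu, so n(Cu) = n(e⁻)/2 = 1.456 mol.
m = n·M = 1.456 × 63.55 = 92.5 g.

92.5 g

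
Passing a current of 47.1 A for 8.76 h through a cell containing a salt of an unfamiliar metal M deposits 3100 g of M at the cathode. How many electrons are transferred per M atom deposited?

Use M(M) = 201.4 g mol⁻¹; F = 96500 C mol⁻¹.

1

Q = I·t = 47.10 A × 31536 s = 1485000 C, so n(e⁻) = 1485000/96500 = 15.39 mol.
n(M) deposited = 3100 / 201.4 = 15.39 mol.
Electrons per atom = n(e⁻)/n(M) = 15.39 / 15.39 = 1.00 ≈ 1, so the ion is M⁺.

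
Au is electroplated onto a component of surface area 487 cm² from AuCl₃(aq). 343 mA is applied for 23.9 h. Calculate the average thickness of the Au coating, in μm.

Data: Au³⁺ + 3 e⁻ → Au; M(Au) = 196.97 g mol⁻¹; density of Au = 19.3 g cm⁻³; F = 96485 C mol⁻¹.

21.4 μm

Q = I·t = 0.3430 × 86040 = 29510 C; n(e⁻) = 0.3059 mol.
n(Au) = n(e⁻)/3 = 0.1020 mol, so m = 0.1020 × 196.97 = 20.08 g.
Volume = m/ρ = 20.08 / 19.3 = 1.041 cm³.
Thickness = V/A = 1.041 / 487 = 0.00214 cm = 21.4 μm.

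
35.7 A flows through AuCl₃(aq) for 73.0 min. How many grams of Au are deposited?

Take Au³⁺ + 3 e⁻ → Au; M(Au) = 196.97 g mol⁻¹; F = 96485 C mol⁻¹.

106 g

Q = I·t = 35.70 A × 4380.0 s = 156400 C.
n(e⁻) = Q/F = 156400 / 96485 = 1.621 mol.
Au³⁺ + 3 e⁻ → Au, so n(Au) = n(e⁻)/3 = 0.5402 mol.
m = n·M = 0.5402 × 196.97 = 106 g.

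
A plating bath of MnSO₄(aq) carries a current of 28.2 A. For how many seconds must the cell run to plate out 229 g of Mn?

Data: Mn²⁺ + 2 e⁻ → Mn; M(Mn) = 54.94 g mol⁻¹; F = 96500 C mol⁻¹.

n(Mn) = m/M = 229 / 54.94 = 4.168 mol.
Each Mn atom requires 2 electrons, so n(e⁻) = 2 × 4.168 = 8.336 mol.
Q = n(e⁻)·F = 8.336 × 96500 = 804500 C.
t = Q/I = 804500 / 28.20 A = 28530 s.

28500 s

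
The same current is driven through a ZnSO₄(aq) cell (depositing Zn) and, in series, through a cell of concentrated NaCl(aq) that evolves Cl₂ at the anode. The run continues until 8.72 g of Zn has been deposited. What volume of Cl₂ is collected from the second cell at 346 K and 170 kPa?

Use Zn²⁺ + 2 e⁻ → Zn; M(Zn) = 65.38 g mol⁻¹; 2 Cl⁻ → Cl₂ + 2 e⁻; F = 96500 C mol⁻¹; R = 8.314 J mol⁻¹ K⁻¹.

n(Zn) = 8.72 / 65.38 = 0.1334 mol, so n(e⁻) = 2 × 0.1334 = 0.2667 mol.
The cells are in series, so the same 0.2667 mol of electrons passes through the second cell.
2 Cl⁻ → Cl₂ + 2 e⁻ — 2 mol e⁻ per mol Cl₂, so n(Cl₂) = 0.2667/2 = 0.1334 mol.
V = nRT/P = (0.1334 × 8.314 × 346) / (170 × 10³) = 0.00226 m³ = 2.26 L.

2.26 L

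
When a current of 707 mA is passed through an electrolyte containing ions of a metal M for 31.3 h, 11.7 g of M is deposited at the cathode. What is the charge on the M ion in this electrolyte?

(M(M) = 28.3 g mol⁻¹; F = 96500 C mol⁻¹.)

+2

Q = I·t = 0.7070 A × 112680 s = 79660 C, so n(e⁻) = 79660/96500 = 0.8255 mol.
n(M) deposited = 11.7 / 28.3 = 0.4134 mol.
Electrons per atom = n(e⁻)/n(M) = 0.8255 / 0.4134 = 2.00 ≈ 2, so the ion is M²⁺.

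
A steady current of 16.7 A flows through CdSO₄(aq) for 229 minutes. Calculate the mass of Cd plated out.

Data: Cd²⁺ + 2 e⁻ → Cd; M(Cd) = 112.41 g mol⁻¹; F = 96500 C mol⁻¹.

Q = I·t = 16.70 A × 13740 s = 229500 C.
n(e⁻) = Q/F = 229500 / 96500 = 2.378 mol.
Cd²⁺ + 2 e⁻ → Cd, so n(Cd) = n(e⁻)/2 = 1.189 mol.
m = n·M = 1.189 × 112.41 = 134 g.

134 g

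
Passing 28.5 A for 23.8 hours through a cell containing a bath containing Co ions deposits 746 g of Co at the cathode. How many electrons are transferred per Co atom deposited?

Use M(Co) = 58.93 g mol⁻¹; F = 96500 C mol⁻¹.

2

Q = I·t = 28.50 A × 85680 s = 2442000 C, so n(e⁻) = 2442000/96500 = 25.30 mol.
n(Co) deposited = 746 / 58.93 = 12.66 mol.
Electrons per atom = n(e⁻)/n(Co) = 25.30 / 12.66 = 2.00 ≈ 2, so the ion is Co²⁺.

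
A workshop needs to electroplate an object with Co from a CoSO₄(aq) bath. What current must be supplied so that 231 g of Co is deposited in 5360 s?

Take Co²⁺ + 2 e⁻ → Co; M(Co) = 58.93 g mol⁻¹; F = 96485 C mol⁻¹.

n(Co) = 231 / 58.93 = 3.920 mol.
n(e⁻) = 2 × 3.920 = 7.840 mol.
Q = n(e⁻)·F = 7.840 × 96485 = 756400 C.
I = Q/t = 756400 / 5360.0 s = 141 A.

141 A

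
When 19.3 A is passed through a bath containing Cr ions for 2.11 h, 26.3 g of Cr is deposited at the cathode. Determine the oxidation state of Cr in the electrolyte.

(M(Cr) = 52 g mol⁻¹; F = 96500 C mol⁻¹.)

+3

Q = I·t = 19.30 A × 7596.0 s = 146600 C, so n(e⁻) = 146600/96500 = 1.519 mol.
n(Cr) deposited = 26.3 / 52 = 0.5058 mol.
Electrons per atom = n(e⁻)/n(Cr) = 1.519 / 0.5058 = 3.00 ≈ 3, so the ion is Cr³⁺.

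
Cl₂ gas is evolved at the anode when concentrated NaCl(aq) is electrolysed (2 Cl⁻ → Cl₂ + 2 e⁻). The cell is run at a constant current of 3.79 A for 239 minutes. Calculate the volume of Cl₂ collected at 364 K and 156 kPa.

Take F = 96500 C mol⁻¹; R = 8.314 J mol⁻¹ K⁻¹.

Q = I·t = 3.790 A × 14340 s = 54350 C.
n(e⁻) = Q/F = 54350 / 96500 = 0.5632 mol.
2 electrons are transferred per Cl₂ molecule, so n(Cl₂) = 0.5632 / 2 = 0.2816 mol.
V = nRT/P = (0.2816 × 8.314 × 364) / (156 × 10³ Pa) = 0.00546 m³ = 5.46 L.

5.46 L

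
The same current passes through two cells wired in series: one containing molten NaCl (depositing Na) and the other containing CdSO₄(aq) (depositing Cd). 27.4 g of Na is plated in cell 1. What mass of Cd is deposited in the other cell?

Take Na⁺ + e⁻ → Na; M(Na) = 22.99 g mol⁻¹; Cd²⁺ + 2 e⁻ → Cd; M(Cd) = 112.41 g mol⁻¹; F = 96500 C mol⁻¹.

67.0 g

n(Na) = 27.4 / 22.99 = 1.192 mol.
Since Na⁺ + e⁻ → Na, n(e⁻) passed = 1 × 1.192 = 1.192 mol.
Cells in series carry the same charge, so the same 1.192 mol of electrons passes through cell 2.
Cd²⁺ + 2 e⁻ → Cd, so n(Cd) = 1.192 / 2 = 0.5959 mol.
m(Cd) = 0.5959 × 112.41 = 67.0 g.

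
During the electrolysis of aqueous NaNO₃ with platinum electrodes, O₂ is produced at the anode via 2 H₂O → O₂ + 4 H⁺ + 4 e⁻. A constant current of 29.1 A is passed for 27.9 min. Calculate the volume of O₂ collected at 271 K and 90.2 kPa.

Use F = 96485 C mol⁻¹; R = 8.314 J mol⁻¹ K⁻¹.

3.15 L

Q = I·t = 29.10 A × 1674.0 s = 48710 C.
n(e⁻) = Q/F = 48710 / 96485 = 0.5049 mol.
4 electrons are transferred per O₂ molecule, so n(O₂) = 0.5049 / 4 = 0.1262 mol.
V = nRT/P = (0.1262 × 8.314 × 271) / (90.2 × 10³ Pa) = 0.00315 m³ = 3.15 L.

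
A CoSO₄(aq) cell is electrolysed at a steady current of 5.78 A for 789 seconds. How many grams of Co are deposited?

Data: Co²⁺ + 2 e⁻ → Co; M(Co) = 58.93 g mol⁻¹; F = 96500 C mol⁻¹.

Q = I·t = 5.780 A × 789.00 s = 4560 C.
n(e⁻) = Q/F = 4560 / 96500 = 0.04726 mol.
Co²⁺ + 2 e⁻ → Co, so n(Co) = n(e⁻)/2 = 0.02363 mol.
m = n·M = 0.02363 × 58.93 = 1.39 g.

1.39 g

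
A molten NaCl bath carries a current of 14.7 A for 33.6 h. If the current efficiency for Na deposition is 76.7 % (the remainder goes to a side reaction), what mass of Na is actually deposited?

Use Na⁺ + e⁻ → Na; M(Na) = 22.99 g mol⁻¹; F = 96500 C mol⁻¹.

Q = I·t = 14.70 × 120960 = 1778000 C.
n(e⁻) = 1778000/96500 = 18.43 mol; theoretically n(Na) = 18.43/1 = 18.43 mol, m_theo = 423.6 g.
At 76.7 % efficiency, m_actual = 0.767 × 423.6 = 325 g.

325 g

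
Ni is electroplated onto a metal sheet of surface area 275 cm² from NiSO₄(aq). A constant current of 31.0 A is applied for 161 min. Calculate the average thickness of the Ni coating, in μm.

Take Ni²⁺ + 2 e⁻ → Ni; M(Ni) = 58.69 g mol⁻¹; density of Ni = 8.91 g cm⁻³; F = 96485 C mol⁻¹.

Q = I·t = 31.00 × 9660.0 = 299500 C; n(e⁻) = 3.104 mol.
n(Ni) = n(e⁻)/2 = 1.552 mol, so m = 1.552 × 58.69 = 91.08 g.
Volume = m/ρ = 91.08 / 8.91 = 10.22 cm³.
Thickness = V/A = 10.22 / 275 = 0.0372 cm = 372 μm.

372 μm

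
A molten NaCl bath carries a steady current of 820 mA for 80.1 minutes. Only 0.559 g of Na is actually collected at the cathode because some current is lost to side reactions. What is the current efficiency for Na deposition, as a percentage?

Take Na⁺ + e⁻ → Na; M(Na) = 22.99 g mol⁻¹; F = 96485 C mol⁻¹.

Q = I·t = 0.8200 × 4806.0 = 3941 C; n(e⁻) = 3941/96485 = 0.04084 mol.
Theoretical n(Na) = n(e⁻)/1 = 0.04084 mol, i.e. m_theo = 0.04084 × 22.99 = 0.9390 g.
Efficiency = m_actual / m_theo = 0.559 / 0.9390 = 59.5 %.

59.5 %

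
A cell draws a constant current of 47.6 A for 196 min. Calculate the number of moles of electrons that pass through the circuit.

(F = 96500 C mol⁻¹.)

5.80 mol

Q = I·t = 47.60 A × 11760 s = 559800 C.
n(e⁻) = Q/F = 559800 / 96500 = 5.80 mol.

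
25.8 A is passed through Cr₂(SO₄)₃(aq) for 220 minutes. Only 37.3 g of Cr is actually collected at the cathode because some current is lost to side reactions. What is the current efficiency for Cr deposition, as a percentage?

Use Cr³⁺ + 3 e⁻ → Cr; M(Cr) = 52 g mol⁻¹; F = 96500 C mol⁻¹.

61.0 %

Q = I·t = 25.80 × 13200 = 340600 C; n(e⁻) = 340600/96500 = 3.529 mol.
Theoretical n(Cr) = n(e⁻)/3 = 1.176 mol, i.e. m_theo = 1.176 × 52 = 61.17 g.
Efficiency = m_actual / m_theo = 37.3 / 61.17 = 61.0 %.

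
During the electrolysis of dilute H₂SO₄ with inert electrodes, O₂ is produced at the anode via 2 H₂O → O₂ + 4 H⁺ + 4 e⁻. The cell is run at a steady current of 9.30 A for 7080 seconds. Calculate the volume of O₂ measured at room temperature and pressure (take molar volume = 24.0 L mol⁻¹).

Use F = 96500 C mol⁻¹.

4.09 L

Q = I·t = 9.300 A × 7080.0 s = 65840 C.
n(e⁻) = Q/F = 65840 / 96500 = 0.6823 mol.
4 electrons are transferred per O₂ molecule, so n(O₂) = 0.6823 / 4 = 0.1706 mol.
V = n × V_m = 0.1706 × 24.0 = 4.09 L.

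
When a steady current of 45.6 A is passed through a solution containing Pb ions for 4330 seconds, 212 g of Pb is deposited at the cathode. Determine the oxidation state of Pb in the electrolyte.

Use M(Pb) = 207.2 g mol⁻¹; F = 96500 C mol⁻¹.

+2

Q = I·t = 45.60 A × 4330.0 s = 197400 C, so n(e⁻) = 197400/96500 = 2.046 mol.
n(Pb) deposited = 212 / 207.2 = 1.023 mol.
Electrons per atom = n(e⁻)/n(Pb) = 2.046 / 1.023 = 2.00 ≈ 2, so the ion is Pb²⁺.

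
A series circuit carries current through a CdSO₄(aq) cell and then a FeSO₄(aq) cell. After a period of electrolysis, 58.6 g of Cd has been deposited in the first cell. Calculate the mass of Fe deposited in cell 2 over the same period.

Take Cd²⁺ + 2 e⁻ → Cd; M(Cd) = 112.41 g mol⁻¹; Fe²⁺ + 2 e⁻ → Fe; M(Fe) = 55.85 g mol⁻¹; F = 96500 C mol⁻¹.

n(Cd) = 58.6 / 112.41 = 0.5213 mol.
Since Cd²⁺ + 2 e⁻ → Cd, n(e⁻) passed = 2 × 0.5213 = 1.043 mol.
Cells in series carry the same charge, so the same 1.043 mol of electrons passes through cell 2.
Fe²⁺ + 2 e⁻ → Fe, so n(Fe) = 1.043 / 2 = 0.5213 mol.
m(Fe) = 0.5213 × 55.85 = 29.1 g.

29.1 g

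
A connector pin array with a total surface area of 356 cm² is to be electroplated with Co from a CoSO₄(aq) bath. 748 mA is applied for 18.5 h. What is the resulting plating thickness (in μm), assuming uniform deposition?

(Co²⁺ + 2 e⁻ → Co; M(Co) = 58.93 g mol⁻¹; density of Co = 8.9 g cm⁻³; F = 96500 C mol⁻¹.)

48.0 μm

Q = I·t = 0.7480 × 66600 = 49820 C; n(e⁻) = 0.5162 mol.
n(Co) = n(e⁻)/2 = 0.2581 mol, so m = 0.2581 × 58.93 = 15.21 g.
Volume = m/ρ = 15.21 / 8.9 = 1.709 cm³.
Thickness = V/A = 1.709 / 356 = 0.00480 cm = 48.0 μm.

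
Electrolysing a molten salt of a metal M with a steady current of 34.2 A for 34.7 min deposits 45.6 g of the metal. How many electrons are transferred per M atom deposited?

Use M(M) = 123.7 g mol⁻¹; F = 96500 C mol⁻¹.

2

Q = I·t = 34.20 A × 2082.0 s = 71200 C, so n(e⁻) = 71200/96500 = 0.7379 mol.
n(M) deposited = 45.6 / 123.7 = 0.3686 mol.
Electrons per atom = n(e⁻)/n(M) = 0.7379 / 0.3686 = 2.00 ≈ 2, so the ion is M²⁺.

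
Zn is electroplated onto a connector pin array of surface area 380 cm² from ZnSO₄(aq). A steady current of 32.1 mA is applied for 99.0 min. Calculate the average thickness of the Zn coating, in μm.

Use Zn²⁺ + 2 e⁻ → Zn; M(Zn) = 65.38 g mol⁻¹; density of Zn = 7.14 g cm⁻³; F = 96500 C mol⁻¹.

Q = I·t = 0.03210 × 5940.0 = 190.7 C; n(e⁻) = 0.001976 mol.
n(Zn) = n(e⁻)/2 = 0.0009879 mol, so m = 0.0009879 × 65.38 = 0.06459 g.
Volume = m/ρ = 0.06459 / 7.14 = 0.009047 cm³.
Thickness = V/A = 0.009047 / 380 = 2.38 × 10⁻⁵ cm = 0.238 μm.

0.238 μm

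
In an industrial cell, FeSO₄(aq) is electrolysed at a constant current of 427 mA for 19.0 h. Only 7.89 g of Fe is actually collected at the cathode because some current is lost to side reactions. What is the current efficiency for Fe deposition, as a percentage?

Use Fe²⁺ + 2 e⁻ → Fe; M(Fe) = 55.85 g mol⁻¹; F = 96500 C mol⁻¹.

Q = I·t = 0.4270 × 68400 = 29210 C; n(e⁻) = 29210/96500 = 0.3027 mol.
Theoretical n(Fe) = n(e⁻)/2 = 0.1513 mol, i.e. m_theo = 0.1513 × 55.85 = 8.452 g.
Efficiency = m_actual / m_theo = 7.89 / 8.452 = 93.4 %.

93.4 %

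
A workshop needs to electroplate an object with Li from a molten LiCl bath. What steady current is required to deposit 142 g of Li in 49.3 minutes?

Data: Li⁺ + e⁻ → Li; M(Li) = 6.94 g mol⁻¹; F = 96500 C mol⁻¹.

668 A

n(Li) = 142 / 6.94 = 20.46 mol.
n(e⁻) = 1 × 20.46 = 20.46 mol.
Q = n(e⁻)·F = 20.46 × 96500 = 1974000 C.
I = Q/t = 1974000 / 2958.0 s = 668 A.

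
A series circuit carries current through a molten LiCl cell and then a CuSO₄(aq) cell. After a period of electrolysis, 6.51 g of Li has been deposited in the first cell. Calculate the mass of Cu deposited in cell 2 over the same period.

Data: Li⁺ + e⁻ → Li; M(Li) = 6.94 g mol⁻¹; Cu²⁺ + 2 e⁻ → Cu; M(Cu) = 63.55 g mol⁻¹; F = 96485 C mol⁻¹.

n(Li) = 6.51 / 6.94 = 0.9380 mol.
Since Li⁺ + e⁻ → Li, n(e⁻) passed = 1 × 0.9380 = 0.9380 mol.
Cells in series carry the same charge, so the same 0.9380 mol of electrons passes through cell 2.
Cu²⁺ + 2 e⁻ → Cu, so n(Cu) = 0.9380 / 2 = 0.4690 mol.
m(Cu) = 0.4690 × 63.55 = 29.8 g.

29.8 g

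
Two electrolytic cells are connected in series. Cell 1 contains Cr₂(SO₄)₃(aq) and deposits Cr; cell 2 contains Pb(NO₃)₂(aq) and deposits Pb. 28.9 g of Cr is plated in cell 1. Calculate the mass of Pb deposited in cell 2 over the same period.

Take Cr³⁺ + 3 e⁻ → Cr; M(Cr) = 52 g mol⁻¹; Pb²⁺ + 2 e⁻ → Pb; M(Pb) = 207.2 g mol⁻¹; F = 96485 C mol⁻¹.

n(Cr) = 28.9 / 52 = 0.5558 mol.
Since Cr³⁺ + 3 e⁻ → Cr, n(e⁻) passed = 3 × 0.5558 = 1.667 mol.
Cells in series carry the same charge, so the same 1.667 mol of electrons passes through cell 2.
Pb²⁺ + 2 e⁻ → Pb, so n(Pb) = 1.667 / 2 = 0.8337 mol.
m(Pb) = 0.8337 × 207.2 = 173 g.

173 g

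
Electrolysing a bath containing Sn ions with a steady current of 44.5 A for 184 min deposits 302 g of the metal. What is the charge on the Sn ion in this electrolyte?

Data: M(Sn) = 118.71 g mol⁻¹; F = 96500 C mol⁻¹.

Q = I·t = 44.50 A × 11040 s = 491300 C, so n(e⁻) = 491300/96500 = 5.091 mol.
n(Sn) deposited = 302 / 118.71 = 2.544 mol.
Electrons per atom = n(e⁻)/n(Sn) = 5.091 / 2.544 = 2.00 ≈ 2, so the ion is Sn²⁺.

+2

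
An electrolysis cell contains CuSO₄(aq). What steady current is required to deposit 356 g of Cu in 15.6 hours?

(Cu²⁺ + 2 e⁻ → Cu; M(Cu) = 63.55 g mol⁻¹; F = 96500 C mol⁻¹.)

19.3 A

n(Cu) = 356 / 63.55 = 5.602 mol.
n(e⁻) = 2 × 5.602 = 11.20 mol.
Q = n(e⁻)·F = 11.20 × 96500 = 1081000 C.
I = Q/t = 1081000 / 56160 s = 19.3 A.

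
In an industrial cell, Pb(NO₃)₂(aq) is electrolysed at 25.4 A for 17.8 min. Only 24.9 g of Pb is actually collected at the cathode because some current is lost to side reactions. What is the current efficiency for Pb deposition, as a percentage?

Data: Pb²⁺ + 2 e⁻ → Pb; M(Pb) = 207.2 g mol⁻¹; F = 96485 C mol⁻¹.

Q = I·t = 25.40 × 1068.0 = 27130 C; n(e⁻) = 27130/96485 = 0.2812 mol.
Theoretical n(Pb) = n(e⁻)/2 = 0.1406 mol, i.e. m_theo = 0.1406 × 207.2 = 29.13 g.
Efficiency = m_actual / m_theo = 24.9 / 29.13 = 85.5 %.

85.5 %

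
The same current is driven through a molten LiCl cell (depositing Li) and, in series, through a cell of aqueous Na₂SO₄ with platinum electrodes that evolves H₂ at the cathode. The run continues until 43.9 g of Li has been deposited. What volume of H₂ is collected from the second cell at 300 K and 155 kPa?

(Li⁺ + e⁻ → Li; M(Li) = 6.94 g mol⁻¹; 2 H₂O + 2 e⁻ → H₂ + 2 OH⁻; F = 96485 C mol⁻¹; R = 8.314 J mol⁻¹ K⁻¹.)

n(Li) = 43.9 / 6.94 = 6.326 mol, so n(e⁻) = 1 × 6.326 = 6.326 mol.
The cells are in series, so the same 6.326 mol of electrons passes through the second cell.
2 H₂O + 2 e⁻ → H₂ + 2 OH⁻ — 2 mol e⁻ per mol H₂, so n(H₂) = 6.326/2 = 3.163 mol.
V = nRT/P = (3.163 × 8.314 × 300) / (155 × 10³) = 0.0509 m³ = 50.9 L.

50.9 L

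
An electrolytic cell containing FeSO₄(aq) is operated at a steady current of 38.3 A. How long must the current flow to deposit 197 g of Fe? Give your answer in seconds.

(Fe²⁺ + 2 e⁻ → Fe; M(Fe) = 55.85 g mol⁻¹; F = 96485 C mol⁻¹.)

17800 s

n(Fe) = m/M = 197 / 55.85 = 3.527 mol.
Each Fe atom requires 2 electrons, so n(e⁻) = 2 × 3.527 = 7.055 mol.
Q = n(e⁻)·F = 7.055 × 96485 = 680700 C.
t = Q/I = 680700 / 38.30 A = 17770 s.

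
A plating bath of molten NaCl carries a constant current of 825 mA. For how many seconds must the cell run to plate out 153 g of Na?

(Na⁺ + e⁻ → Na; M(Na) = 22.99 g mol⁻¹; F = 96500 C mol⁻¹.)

n(Na) = m/M = 153 / 22.99 = 6.655 mol.
Each Na atom requires 1 electron, so n(e⁻) = 1 × 6.655 = 6.655 mol.
Q = n(e⁻)·F = 6.655 × 96500 = 642200 C.
t = Q/I = 642200 / 0.8250 A = 778400 s.

7.78 × 10⁵ s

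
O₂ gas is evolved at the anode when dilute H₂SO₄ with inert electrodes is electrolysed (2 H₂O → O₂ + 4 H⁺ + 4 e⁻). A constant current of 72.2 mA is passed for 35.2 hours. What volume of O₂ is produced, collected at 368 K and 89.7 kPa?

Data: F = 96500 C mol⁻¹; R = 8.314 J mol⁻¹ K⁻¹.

0.808 L

Q = I·t = 0.07220 A × 126720 s = 9149 C.
n(e⁻) = Q/F = 9149 / 96500 = 0.09481 mol.
4 electrons are transferred per O₂ molecule, so n(O₂) = 0.09481 / 4 = 0.02370 mol.
V = nRT/P = (0.02370 × 8.314 × 368) / (89.7 × 10³ Pa) = 8.08 × 10⁻⁴ m³ = 0.808 L.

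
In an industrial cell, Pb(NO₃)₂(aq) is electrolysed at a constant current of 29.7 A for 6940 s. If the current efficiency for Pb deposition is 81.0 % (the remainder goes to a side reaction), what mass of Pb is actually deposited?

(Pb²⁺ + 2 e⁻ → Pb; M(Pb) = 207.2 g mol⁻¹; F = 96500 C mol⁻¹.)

179 g

Q = I·t = 29.70 × 6940.0 = 206100 C.
n(e⁻) = 206100/96500 = 2.136 mol; theoretically n(Pb) = 2.136/2 = 1.068 mol, m_theo = 221.3 g.
At 81.0 % efficiency, m_actual = 0.810 × 221.3 = 179 g.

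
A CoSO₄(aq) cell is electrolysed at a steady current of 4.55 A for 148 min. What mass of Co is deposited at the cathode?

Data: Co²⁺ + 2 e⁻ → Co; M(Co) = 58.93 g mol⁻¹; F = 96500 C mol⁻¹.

Q = I·t = 4.550 A × 8880.0 s = 40400 C.
n(e⁻) = Q/F = 40400 / 96500 = 0.4187 mol.
Co²⁺ + 2 e⁻ → Co, so n(Co) = n(e⁻)/2 = 0.2093 mol.
m = n·M = 0.2093 × 58.93 = 12.3 g.

12.3 g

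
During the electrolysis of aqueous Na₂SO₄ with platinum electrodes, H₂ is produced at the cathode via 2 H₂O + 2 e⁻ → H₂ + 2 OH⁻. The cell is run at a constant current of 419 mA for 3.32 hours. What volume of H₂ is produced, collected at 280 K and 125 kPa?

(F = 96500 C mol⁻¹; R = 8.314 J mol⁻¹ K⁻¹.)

0.483 L

Q = I·t = 0.4190 A × 11952 s = 5008 C.
n(e⁻) = Q/F = 5008 / 96500 = 0.05190 mol.
2 electrons are transferred per H₂ molecule, so n(H₂) = 0.05190 / 2 = 0.02595 mol.
V = nRT/P = (0.02595 × 8.314 × 280) / (125 × 10³ Pa) = 4.83 × 10⁻⁴ m³ = 0.483 L.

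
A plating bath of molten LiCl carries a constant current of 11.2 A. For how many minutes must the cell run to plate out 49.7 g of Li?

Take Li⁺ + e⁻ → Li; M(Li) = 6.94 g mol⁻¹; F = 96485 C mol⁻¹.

1030 min

n(Li) = m/M = 49.7 / 6.94 = 7.161 mol.
Each Li atom requires 1 electron, so n(e⁻) = 1 × 7.161 = 7.161 mol.
Q = n(e⁻)·F = 7.161 × 96485 = 691000 C.
t = Q/I = 691000 / 11.20 A = 61690 s = 1030 min.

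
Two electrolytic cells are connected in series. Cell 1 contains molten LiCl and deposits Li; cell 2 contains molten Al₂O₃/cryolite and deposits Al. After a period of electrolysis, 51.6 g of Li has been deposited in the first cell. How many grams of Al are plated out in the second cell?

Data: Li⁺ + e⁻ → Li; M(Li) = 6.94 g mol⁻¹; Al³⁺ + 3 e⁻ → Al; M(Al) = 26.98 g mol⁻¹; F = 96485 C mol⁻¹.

n(Li) = 51.6 / 6.94 = 7.435 mol.
Since Li⁺ + e⁻ → Li, n(e⁻) passed = 1 × 7.435 = 7.435 mol.
Cells in series carry the same charge, so the same 7.435 mol of electrons passes through cell 2.
Al³⁺ + 3 e⁻ → Al, so n(Al) = 7.435 / 3 = 2.478 mol.
m(Al) = 2.478 × 26.98 = 66.9 g.

66.9 g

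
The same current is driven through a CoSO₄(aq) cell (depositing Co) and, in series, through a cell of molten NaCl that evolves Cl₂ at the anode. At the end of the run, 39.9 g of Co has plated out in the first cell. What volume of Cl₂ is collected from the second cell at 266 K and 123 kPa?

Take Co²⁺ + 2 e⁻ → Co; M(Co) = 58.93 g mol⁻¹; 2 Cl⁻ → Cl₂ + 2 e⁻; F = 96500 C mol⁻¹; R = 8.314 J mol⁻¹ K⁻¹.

12.2 L

n(Co) = 39.9 / 58.93 = 0.6771 mol, so n(e⁻) = 2 × 0.6771 = 1.354 mol.
The cells are in series, so the same 1.354 mol of electrons passes through the second cell.
2 Cl⁻ → Cl₂ + 2 e⁻ — 2 mol e⁻ per mol Cl₂, so n(Cl₂) = 1.354/2 = 0.6771 mol.
V = nRT/P = (0.6771 × 8.314 × 266) / (123 × 10³) = 0.0122 m³ = 12.2 L.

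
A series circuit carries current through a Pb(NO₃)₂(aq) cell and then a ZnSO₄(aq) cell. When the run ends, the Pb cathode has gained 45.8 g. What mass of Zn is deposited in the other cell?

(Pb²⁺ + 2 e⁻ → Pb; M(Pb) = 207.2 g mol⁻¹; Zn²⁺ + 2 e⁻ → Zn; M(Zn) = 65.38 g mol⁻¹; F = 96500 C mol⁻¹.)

14.5 g

n(Pb) = 45.8 / 207.2 = 0.2210 mol.
Since Pb²⁺ + 2 e⁻ → Pb, n(e⁻) passed = 2 × 0.2210 = 0.4421 mol.
Cells in series carry the same charge, so the same 0.4421 mol of electrons passes through cell 2.
Zn²⁺ + 2 e⁻ → Zn, so n(Zn) = 0.4421 / 2 = 0.2210 mol.
m(Zn) = 0.2210 × 65.38 = 14.5 g.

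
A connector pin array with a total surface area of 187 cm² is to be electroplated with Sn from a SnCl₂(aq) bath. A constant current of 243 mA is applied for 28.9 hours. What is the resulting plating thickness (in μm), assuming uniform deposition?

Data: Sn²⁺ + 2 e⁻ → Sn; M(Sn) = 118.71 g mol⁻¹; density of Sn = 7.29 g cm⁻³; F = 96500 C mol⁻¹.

114 μm

Q = I·t = 0.2430 × 104040 = 25280 C; n(e⁻) = 0.2620 mol.
n(Sn) = n(e⁻)/2 = 0.1310 mol, so m = 0.1310 × 118.71 = 15.55 g.
Volume = m/ρ = 15.55 / 7.29 = 2.133 cm³.
Thickness = V/A = 2.133 / 187 = 0.0114 cm = 114 μm.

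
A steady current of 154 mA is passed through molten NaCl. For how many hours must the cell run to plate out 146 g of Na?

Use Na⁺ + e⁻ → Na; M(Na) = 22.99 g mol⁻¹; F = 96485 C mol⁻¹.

n(Na) = m/M = 146 / 22.99 = 6.351 mol.
Each Na atom requires 1 electron, so n(e⁻) = 1 × 6.351 = 6.351 mol.
Q = n(e⁻)·F = 6.351 × 96485 = 612700 C.
t = Q/I = 612700 / 0.1540 A = 3979000 s = 1110 h.

1110 h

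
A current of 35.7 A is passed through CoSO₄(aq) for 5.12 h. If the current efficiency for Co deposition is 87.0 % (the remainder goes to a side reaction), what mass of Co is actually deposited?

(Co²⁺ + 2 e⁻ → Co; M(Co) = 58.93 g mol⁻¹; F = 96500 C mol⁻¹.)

Q = I·t = 35.70 × 18432 = 658000 C.
n(e⁻) = 658000/96500 = 6.819 mol; theoretically n(Co) = 6.819/2 = 3.409 mol, m_theo = 200.9 g.
At 87.0 % efficiency, m_actual = 0.870 × 200.9 = 175 g.

175 g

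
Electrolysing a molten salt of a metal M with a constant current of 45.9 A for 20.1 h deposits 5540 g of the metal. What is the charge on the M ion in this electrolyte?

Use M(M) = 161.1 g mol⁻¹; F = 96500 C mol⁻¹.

Q = I·t = 45.90 A × 72360 s = 3321000 C, so n(e⁻) = 3321000/96500 = 34.42 mol.
n(M) deposited = 5540 / 161.1 = 34.39 mol.
Electrons per atom = n(e⁻)/n(M) = 34.42 / 34.39 = 1.00 ≈ 1, so the ion is M⁺.

+1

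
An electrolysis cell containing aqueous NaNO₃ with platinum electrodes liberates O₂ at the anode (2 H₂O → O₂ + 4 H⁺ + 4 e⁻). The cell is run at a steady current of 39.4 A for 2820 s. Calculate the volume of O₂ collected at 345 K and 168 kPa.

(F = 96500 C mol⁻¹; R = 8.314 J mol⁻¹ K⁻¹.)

Q = I·t = 39.40 A × 2820.0 s = 111100 C.
n(e⁻) = Q/F = 111100 / 96500 = 1.151 mol.
4 electrons are transferred per O₂ molecule, so n(O₂) = 1.151 / 4 = 0.2878 mol.
V = nRT/P = (0.2878 × 8.314 × 345) / (168 × 10³ Pa) = 0.00491 m³ = 4.91 L.

4.91 L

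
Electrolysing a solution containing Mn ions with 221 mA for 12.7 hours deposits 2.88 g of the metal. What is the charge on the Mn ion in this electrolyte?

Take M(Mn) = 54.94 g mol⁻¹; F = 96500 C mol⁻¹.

Q = I·t = 0.2210 A × 45720 s = 10100 C, so n(e⁻) = 10100/96500 = 0.1047 mol.
n(Mn) deposited = 2.88 / 54.94 = 0.05242 mol.
Electrons per atom = n(e⁻)/n(Mn) = 0.1047 / 0.05242 = 2.00 ≈ 2, so the ion is Mn²⁺.

+2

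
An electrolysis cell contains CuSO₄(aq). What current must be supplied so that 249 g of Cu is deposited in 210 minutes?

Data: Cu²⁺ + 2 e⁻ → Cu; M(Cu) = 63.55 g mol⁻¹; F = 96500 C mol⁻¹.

n(Cu) = 249 / 63.55 = 3.918 mol.
n(e⁻) = 2 × 3.918 = 7.836 mol.
Q = n(e⁻)·F = 7.836 × 96500 = 756200 C.
I = Q/t = 756200 / 12600 s = 60.0 A.

60.0 A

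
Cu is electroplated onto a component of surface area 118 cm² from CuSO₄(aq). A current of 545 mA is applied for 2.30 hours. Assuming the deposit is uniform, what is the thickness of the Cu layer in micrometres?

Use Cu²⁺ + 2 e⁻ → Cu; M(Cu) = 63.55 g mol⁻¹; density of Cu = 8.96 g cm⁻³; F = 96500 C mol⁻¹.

Q = I·t = 0.5450 × 8280.0 = 4513 C; n(e⁻) = 0.04676 mol.
n(Cu) = n(e⁻)/2 = 0.02338 mol, so m = 0.02338 × 63.55 = 1.486 g.
Volume = m/ρ = 1.486 / 8.96 = 0.1658 cm³.
Thickness = V/A = 0.1658 / 118 = 0.00141 cm = 14.1 μm.

14.1 μm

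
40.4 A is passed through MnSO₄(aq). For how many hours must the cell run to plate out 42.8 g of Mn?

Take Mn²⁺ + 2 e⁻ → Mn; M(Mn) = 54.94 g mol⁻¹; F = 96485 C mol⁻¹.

1.03 h

n(Mn) = m/M = 42.8 / 54.94 = 0.7790 mol.
Each Mn atom requires 2 electrons, so n(e⁻) = 2 × 0.7790 = 1.558 mol.
Q = n(e⁻)·F = 1.558 × 96485 = 150300 C.
t = Q/I = 150300 / 40.40 A = 3721 s = 1.03 h.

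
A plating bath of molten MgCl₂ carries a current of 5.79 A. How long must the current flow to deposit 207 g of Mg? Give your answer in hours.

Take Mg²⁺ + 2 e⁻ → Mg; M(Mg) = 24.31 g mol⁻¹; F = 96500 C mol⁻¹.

78.8 h

n(Mg) = m/M = 207 / 24.31 = 8.515 mol.
Each Mg atom requires 2 electrons, so n(e⁻) = 2 × 8.515 = 17.03 mol.
Q = n(e⁻)·F = 17.03 × 96500 = 1643000 C.
t = Q/I = 1643000 / 5.790 A = 283800 s = 78.8 h.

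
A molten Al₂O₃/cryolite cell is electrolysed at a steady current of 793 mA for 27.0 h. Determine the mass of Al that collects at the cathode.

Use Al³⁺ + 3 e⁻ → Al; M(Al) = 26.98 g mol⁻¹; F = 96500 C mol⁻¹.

7.18 g

Q = I·t = 0.7930 A × 97200 s = 77080 C.
n(e⁻) = Q/F = 77080 / 96500 = 0.7988 mol.
Al³⁺ + 3 e⁻ → Al, so n(Al) = n(e⁻)/3 = 0.2663 mol.
m = n·M = 0.2663 × 26.98 = 7.18 g.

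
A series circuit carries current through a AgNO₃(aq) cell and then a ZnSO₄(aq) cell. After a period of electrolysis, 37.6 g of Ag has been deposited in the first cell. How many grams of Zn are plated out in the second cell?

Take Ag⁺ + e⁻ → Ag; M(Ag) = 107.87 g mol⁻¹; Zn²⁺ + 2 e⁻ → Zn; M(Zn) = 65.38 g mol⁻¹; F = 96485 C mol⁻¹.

n(Ag) = 37.6 / 107.87 = 0.3486 mol.
Since Ag⁺ + e⁻ → Ag, n(e⁻) passed = 1 × 0.3486 = 0.3486 mol.
Cells in series carry the same charge, so the same 0.3486 mol of electrons passes through cell 2.
Zn²⁺ + 2 e⁻ → Zn, so n(Zn) = 0.3486 / 2 = 0.1743 mol.
m(Zn) = 0.1743 × 65.38 = 11.4 g.

11.4 g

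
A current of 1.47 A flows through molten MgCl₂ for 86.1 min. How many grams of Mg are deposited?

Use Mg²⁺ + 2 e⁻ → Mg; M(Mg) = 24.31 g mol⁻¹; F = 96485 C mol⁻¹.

0.957 g

Q = I·t = 1.470 A × 5166.0 s = 7594 C.
n(e⁻) = Q/F = 7594 / 96485 = 0.07871 mol.
Mg²⁺ + 2 e⁻ → Mg, so n(Mg) = n(e⁻)/2 = 0.03935 mol.
m = n·M = 0.03935 × 24.31 = 0.957 g.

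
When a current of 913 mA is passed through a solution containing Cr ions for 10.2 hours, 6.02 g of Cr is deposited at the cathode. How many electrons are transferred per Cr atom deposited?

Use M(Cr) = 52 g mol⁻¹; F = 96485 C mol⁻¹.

3

Q = I·t = 0.9130 A × 36720 s = 33530 C, so n(e⁻) = 33530/96485 = 0.3475 mol.
n(Cr) deposited = 6.02 / 52 = 0.1158 mol.
Electrons per atom = n(e⁻)/n(Cr) = 0.3475 / 0.1158 = 3.00 ≈ 3, so the ion is Cr³⁺.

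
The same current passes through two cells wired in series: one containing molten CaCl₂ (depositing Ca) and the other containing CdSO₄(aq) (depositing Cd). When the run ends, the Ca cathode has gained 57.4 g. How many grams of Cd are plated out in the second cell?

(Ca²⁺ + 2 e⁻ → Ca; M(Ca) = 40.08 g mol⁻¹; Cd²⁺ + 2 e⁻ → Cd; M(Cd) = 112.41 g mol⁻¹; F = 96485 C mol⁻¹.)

n(Ca) = 57.4 / 40.08 = 1.432 mol.
Since Ca²⁺ + 2 e⁻ → Ca, n(e⁻) passed = 2 × 1.432 = 2.864 mol.
Cells in series carry the same charge, so the same 2.864 mol of electrons passes through cell 2.
Cd²⁺ + 2 e⁻ → Cd, so n(Cd) = 2.864 / 2 = 1.432 mol.
m(Cd) = 1.432 × 112.41 = 161 g.

161 g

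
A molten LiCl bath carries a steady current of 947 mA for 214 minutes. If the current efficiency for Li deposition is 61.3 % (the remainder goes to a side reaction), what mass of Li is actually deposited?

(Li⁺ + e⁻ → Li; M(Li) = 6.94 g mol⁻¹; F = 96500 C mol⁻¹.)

Q = I·t = 0.9470 × 12840 = 12160 C.
n(e⁻) = 12160/96500 = 0.1260 mol; theoretically n(Li) = 0.1260/1 = 0.1260 mol, m_theo = 0.8745 g.
At 61.3 % efficiency, m_actual = 0.613 × 0.8745 = 0.536 g.

0.536 g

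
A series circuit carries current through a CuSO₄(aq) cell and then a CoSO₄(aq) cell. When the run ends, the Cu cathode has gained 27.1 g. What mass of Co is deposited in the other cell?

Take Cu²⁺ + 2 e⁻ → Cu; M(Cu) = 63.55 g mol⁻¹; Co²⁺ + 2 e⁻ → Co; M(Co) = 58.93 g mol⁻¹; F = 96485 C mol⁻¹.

25.1 g

n(Cu) = 27.1 / 63.55 = 0.4264 mol.
Since Cu²⁺ + 2 e⁻ → Cu, n(e⁻) passed = 2 × 0.4264 = 0.8529 mol.
Cells in series carry the same charge, so the same 0.8529 mol of electrons passes through cell 2.
Co²⁺ + 2 e⁻ → Co, so n(Co) = 0.8529 / 2 = 0.4264 mol.
m(Co) = 0.4264 × 58.93 = 25.1 g.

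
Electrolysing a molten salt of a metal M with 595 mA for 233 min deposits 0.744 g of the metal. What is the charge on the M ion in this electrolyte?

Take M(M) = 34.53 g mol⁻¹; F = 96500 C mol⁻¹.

+4

Q = I·t = 0.5950 A × 13980 s = 8318 C, so n(e⁻) = 8318/96500 = 0.08620 mol.
n(M) deposited = 0.744 / 34.53 = 0.02155 mol.
Electrons per atom = n(e⁻)/n(M) = 0.08620 / 0.02155 = 4.00 ≈ 4, so the ion is M⁴⁺.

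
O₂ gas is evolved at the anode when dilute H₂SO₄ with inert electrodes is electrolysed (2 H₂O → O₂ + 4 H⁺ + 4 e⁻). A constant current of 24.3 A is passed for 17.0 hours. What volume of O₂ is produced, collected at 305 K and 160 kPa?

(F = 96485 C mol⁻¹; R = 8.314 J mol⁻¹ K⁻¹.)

61.1 L

Q = I·t = 24.30 A × 61200 s = 1487000 C.
n(e⁻) = Q/F = 1487000 / 96485 = 15.41 mol.
4 electrons are transferred per O₂ molecule, so n(O₂) = 15.41 / 4 = 3.853 mol.
V = nRT/P = (3.853 × 8.314 × 305) / (160 × 10³ Pa) = 0.0611 m³ = 61.1 L.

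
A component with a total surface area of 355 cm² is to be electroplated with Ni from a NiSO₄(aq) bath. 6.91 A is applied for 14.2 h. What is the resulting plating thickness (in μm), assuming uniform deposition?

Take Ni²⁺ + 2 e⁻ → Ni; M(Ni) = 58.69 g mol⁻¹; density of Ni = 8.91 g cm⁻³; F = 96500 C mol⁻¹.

Q = I·t = 6.910 × 51120 = 353200 C; n(e⁻) = 3.661 mol.
n(Ni) = n(e⁻)/2 = 1.830 mol, so m = 1.830 × 58.69 = 107.4 g.
Volume = m/ρ = 107.4 / 8.91 = 12.06 cm³.
Thickness = V/A = 12.06 / 355 = 0.0340 cm = 340 μm.

340 μm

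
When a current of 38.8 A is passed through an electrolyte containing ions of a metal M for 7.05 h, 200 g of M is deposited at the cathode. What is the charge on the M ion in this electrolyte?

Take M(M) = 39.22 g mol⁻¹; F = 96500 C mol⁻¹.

Q = I·t = 38.80 A × 25380 s = 984700 C, so n(e⁻) = 984700/96500 = 10.20 mol.
n(M) deposited = 200 / 39.22 = 5.099 mol.
Electrons per atom = n(e⁻)/n(M) = 10.20 / 5.099 = 2.00 ≈ 2, so the ion is M²⁺.

+2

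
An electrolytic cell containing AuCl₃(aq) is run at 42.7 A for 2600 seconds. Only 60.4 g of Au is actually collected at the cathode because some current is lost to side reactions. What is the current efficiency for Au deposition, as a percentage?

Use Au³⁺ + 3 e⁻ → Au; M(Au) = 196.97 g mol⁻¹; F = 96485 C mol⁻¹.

79.9 %

Q = I·t = 42.70 × 2600.0 = 111000 C; n(e⁻) = 111000/96485 = 1.151 mol.
Theoretical n(Au) = n(e⁻)/3 = 0.3835 mol, i.e. m_theo = 0.3835 × 196.97 = 75.55 g.
Efficiency = m_actual / m_theo = 60.4 / 75.55 = 79.9 %.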